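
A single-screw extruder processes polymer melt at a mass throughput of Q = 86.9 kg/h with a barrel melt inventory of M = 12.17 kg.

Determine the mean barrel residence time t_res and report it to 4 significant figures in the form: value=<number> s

value=504.2 s

Throughput in SI: Q_s = 86.9 kg/h ÷ 3600 s/h = 0.0241389 kg/s
t_res = M / Q_s = 12.17 ÷ 0.0241389 = 504.166 s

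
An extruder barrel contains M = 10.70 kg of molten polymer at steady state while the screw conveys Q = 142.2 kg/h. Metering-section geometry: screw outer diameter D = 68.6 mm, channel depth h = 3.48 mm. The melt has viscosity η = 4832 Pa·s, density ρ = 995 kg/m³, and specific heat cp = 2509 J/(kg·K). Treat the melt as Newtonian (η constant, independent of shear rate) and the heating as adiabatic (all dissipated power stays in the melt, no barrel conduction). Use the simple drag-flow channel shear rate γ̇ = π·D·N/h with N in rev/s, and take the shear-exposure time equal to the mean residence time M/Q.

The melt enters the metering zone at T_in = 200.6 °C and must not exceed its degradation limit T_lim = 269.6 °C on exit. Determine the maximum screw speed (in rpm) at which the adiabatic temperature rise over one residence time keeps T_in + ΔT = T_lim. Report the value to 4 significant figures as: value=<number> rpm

Convert throughput: Q = 142.2 kg/h = 142.2/3600 = 0.0395 kg/s
t_res = M / Q_s = 10.70 ÷ 0.0395 = 270.886 s
D = 68.6 mm = 0.0686 m;  h = 3.48 mm = 0.00348 m
ΔT_a = T_lim − T_in = 269.6 − 200.6 = 69 K
γ̇_max² = ΔT_a·ρ·cp/(η·t_res) = 69·995·2509/(4832·270.886) = 131.601 s⁻²
Take the square root: γ̇_max = √(131.601) = 11.4717 s⁻¹
N_max = γ̇_max·h / (π·D) = 11.4717 · 0.00348 / (π · 0.0686) = 0.18524 rev/s = 11.1144 rpm

value=11.11 rpm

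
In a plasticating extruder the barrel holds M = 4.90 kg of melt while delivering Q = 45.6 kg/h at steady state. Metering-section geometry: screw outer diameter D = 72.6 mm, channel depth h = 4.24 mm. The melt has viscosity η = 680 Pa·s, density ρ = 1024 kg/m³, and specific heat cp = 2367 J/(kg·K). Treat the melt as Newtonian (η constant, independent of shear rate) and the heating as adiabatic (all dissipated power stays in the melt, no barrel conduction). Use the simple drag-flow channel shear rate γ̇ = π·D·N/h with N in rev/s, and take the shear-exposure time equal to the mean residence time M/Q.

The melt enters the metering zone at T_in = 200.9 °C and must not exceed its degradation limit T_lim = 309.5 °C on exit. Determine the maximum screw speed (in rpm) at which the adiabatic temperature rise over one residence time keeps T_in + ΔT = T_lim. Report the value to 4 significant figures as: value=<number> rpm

Throughput in SI: Q_s = 45.6 kg/h ÷ 3600 s/h = 0.0126667 kg/s
t_res = M / Q_s = 4.90 / 0.0126667 = 386.842 s
D = 72.6 mm = 0.0726 m;  h = 4.24 mm = 0.00424 m
ΔT_a = T_lim − T_in = 309.5 − 200.9 = 108.6 K
γ̇_max² = ΔT_a·ρ·cp / (η·t_res) = [108.6 × 1024 × 2367] / [680 × 386.842] = 1000.66 s⁻²
Take the square root: γ̇_max = √(1000.66) = 31.6332 s⁻¹
N_max = γ̇_max h / (πD) = 31.6332·0.00424/(π·0.0726) = 0.588061 rev/s → ×60 = 35.2836 rpm

value=35.28 rpm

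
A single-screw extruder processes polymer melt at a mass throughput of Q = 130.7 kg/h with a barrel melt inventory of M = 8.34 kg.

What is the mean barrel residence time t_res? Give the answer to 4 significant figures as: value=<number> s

Q_s = Q / 3600 = 130.7 / 3600 = 0.0363056 kg/s
t_res = M / Q_s = 8.34 ÷ 0.0363056 = 229.717 s

value=229.7 s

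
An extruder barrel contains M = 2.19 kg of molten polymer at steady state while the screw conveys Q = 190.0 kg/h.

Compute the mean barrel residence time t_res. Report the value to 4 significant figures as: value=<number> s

Throughput in SI: Q_s = 190.0 kg/h ÷ 3600 s/h = 0.0527778 kg/s
t_res = M / Q_s = 2.19 ÷ 0.0527778 = 41.4947 s

value=41.49 s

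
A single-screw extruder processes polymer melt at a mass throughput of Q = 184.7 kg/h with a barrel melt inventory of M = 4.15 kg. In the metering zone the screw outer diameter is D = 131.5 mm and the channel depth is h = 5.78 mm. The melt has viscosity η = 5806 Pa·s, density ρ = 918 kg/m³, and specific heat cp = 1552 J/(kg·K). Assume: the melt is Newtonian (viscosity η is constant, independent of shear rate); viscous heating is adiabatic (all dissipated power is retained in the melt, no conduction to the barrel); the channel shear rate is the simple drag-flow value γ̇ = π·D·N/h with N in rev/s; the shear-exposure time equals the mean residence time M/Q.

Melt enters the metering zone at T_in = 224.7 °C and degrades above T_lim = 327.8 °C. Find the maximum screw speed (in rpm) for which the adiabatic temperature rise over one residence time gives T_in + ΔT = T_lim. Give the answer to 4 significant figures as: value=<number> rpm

Throughput in SI: Q_s = 184.7 kg/h ÷ 3600 s/h = 0.0513056 kg/s
t_res = M / Q_s = 4.15 / 0.0513056 = 80.8879 s
D = 131.5 mm = 0.1315 m;  h = 5.78 mm = 0.00578 m
ΔT_a = T_lim − T_in = 327.8 − 224.7 = 103.1 K
γ̇_max² = ΔT_a·ρ·cp/(η·t_res) = 103.1·918·1552/(5806·80.8879) = 312.775 s⁻²
Take the square root: γ̇_max = √(312.775) = 17.6855 s⁻¹
Solve γ̇ = πDN/h for N: N_max = γ̇_max·h/(π·D) = 17.6855 × 0.00578 / (π × 0.1315) = 0.247439 rev/s = 14.8463 rpm

value=14.85 rpm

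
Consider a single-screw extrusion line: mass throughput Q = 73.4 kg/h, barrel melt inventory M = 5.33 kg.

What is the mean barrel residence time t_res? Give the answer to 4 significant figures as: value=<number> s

value=261.4 s

Throughput in SI: Q_s = 73.4 kg/h ÷ 3600 s/h = 0.0203889 kg/s
t_res = M / Q_s = 5.33 ÷ 0.0203889 = 261.417 s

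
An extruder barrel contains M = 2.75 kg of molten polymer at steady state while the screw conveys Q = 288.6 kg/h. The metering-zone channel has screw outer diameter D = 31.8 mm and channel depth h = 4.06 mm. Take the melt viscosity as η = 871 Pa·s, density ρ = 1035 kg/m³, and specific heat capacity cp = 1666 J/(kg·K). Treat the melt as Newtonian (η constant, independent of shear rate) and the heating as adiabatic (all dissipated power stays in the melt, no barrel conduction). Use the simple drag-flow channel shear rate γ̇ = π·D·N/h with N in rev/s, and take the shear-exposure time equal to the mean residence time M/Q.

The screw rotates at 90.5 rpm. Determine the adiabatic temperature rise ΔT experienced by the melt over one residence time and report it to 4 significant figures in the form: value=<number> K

Q_s = Q / 3600 = 288.6 / 3600 = 0.0801667 kg/s
t_res = M / Q_s = 2.75 ÷ 0.0801667 = 34.3035 s
Convert to SI: D = 0.0318 m, h = 0.00406 m, N = 90.5/60 = 1.50833 rev/s
γ̇ = π·D·N / h = π · 0.0318 · 1.50833 / 0.00406 = 37.1149 s⁻¹
Adiabatic rise: ΔT = η γ̇² t_res / (ρ cp) = 871·(37.1149)²·34.3035 / (1035·1666) = 23.8692 K

value=23.87 K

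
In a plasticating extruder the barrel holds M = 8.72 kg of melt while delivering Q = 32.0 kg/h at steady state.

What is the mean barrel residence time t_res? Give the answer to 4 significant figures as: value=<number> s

Convert throughput: Q = 32.0 kg/h = 32.0/3600 = 0.00888889 kg/s
t_res = M / Q_s = 8.72 ÷ 0.00888889 = 981 s

value=981.0 s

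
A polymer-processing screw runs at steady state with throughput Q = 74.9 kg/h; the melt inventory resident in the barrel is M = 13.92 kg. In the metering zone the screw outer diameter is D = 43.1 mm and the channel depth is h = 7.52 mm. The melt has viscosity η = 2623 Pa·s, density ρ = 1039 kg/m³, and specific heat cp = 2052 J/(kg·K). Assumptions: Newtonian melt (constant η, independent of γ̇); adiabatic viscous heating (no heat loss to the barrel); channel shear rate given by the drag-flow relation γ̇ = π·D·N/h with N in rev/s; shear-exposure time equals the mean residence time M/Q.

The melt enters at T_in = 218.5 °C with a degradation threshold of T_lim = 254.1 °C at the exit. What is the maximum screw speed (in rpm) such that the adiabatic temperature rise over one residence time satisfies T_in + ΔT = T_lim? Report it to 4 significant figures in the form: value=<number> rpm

value=21.91 rpm

Q_s = Q / 3600 = 74.9 / 3600 = 0.0208056 kg/s
t_res = M / Q_s = 13.92 / 0.0208056 = 669.052 s
Convert to metres: D = 0.0431 m, h = 0.00752 m
ΔT_a = T_lim − T_in = 254.1 − 218.5 = 35.6 K
γ̇_max² = ΔT_a·ρ·cp/(η·t_res) = 35.6·1039·2052/(2623·669.052) = 43.2499 s⁻²
γ̇_max = sqrt(43.2499) = 6.57646 s⁻¹
N_max = γ̇_max h / (πD) = 6.57646·0.00752/(π·0.0431) = 0.365244 rev/s → ×60 = 21.9146 rpm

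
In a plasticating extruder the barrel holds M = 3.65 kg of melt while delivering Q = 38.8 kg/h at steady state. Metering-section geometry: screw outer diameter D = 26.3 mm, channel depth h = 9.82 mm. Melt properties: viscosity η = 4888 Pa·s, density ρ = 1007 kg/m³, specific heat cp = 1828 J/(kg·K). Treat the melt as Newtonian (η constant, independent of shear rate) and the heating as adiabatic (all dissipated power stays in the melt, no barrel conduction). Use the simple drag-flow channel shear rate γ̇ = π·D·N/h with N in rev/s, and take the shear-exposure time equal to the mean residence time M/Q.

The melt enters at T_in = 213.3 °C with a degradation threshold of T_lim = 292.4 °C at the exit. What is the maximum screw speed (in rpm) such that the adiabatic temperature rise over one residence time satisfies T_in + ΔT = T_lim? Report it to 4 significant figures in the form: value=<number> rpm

Throughput in SI: Q_s = 38.8 kg/h ÷ 3600 s/h = 0.0107778 kg/s
t_res = M / Q_s = 3.65 / 0.0107778 = 338.66 s
Geometry in SI: D = 26.3 mm → 0.0263 m, h = 9.82 mm → 0.00982 m
ΔT_a = T_lim − T_in = 292.4 °C − 213.3 °C = 79.1 K
γ̇_max² = ΔT_a·ρ·cp/(η·t_res) = 79.1·1007·1828/(4888·338.66) = 87.9604 s⁻²
γ̇_max = √87.9604 = 9.37872 s⁻¹
N_max = γ̇_max·h / (π·D) = 9.37872 · 0.00982 / (π · 0.0263) = 1.11468 rev/s = 66.8807 rpm

value=66.88 rpm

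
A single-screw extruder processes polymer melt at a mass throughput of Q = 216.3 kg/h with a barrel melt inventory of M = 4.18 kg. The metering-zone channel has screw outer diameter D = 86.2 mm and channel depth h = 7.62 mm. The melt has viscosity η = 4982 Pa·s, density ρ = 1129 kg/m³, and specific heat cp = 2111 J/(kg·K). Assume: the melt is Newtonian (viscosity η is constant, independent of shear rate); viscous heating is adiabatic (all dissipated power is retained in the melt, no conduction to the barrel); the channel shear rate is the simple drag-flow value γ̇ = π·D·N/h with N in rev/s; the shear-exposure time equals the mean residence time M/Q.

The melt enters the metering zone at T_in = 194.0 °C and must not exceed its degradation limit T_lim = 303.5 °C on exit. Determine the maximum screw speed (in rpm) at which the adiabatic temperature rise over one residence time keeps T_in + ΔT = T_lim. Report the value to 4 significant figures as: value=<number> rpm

Q_s = Q / 3600 = 216.3 / 3600 = 0.0600833 kg/s
t_res = M / Q_s = 4.18 / 0.0600833 = 69.57 s
D = 86.2 mm = 0.0862 m;  h = 7.62 mm = 0.00762 m
ΔT_a = T_lim − T_in = 303.5 − 194.0 = 109.5 K
γ̇_max² = ΔT_a·ρ·cp / (η·t_res) = [109.5 × 1129 × 2111] / [4982 × 69.57] = 752.957 s⁻²
γ̇_max = sqrt(752.957) = 27.4401 s⁻¹
Solve γ̇ = πDN/h for N: N_max = γ̇_max·h/(π·D) = 27.4401 × 0.00762 / (π × 0.0862) = 0.772117 rev/s = 46.327 rpm

value=46.33 rpm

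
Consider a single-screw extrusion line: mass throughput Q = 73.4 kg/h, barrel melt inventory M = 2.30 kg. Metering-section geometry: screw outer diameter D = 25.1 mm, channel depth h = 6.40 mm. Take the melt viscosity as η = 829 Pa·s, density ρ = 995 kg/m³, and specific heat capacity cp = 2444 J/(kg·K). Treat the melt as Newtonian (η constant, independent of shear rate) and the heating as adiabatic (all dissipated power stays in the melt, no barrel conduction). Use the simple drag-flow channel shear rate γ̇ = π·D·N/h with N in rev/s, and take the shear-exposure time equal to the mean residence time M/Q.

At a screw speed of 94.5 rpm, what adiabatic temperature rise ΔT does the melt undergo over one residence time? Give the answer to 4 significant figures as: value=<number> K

Throughput in SI: Q_s = 73.4 kg/h ÷ 3600 s/h = 0.0203889 kg/s
Mean residence time: t_res = M/Q_s = 2.30 kg / 0.0203889 kg/s = 112.807 s
D = 25.1 mm = 0.0251 m;  h = 6.40 mm = 0.0064 m;  N = 94.5 rpm / 60 = 1.575 rev/s
γ̇ = π·D·N / h = π · 0.0251 · 1.575 / 0.0064 = 19.4055 s⁻¹
ΔT = η·γ̇²·t_res/(ρ·cp) = [829 × 19.4055² × 112.807] / [995 × 2444] = 14.4815 K

value=14.48 K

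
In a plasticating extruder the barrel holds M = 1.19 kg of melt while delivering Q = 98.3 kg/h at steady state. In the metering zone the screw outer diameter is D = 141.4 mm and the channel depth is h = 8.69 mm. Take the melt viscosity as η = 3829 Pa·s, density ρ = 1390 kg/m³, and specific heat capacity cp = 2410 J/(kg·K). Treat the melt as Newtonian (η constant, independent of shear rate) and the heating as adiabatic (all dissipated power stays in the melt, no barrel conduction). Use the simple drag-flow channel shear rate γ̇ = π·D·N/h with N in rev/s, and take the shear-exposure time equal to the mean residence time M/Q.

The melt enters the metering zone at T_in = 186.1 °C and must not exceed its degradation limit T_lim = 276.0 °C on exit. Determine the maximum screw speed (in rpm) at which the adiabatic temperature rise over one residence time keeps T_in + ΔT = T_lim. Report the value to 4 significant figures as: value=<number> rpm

value=49.86 rpm

Convert throughput: Q = 98.3 kg/h = 98.3/3600 = 0.0273056 kg/s
t_res = M / Q_s = 1.19 / 0.0273056 = 43.5809 s
D = 141.4 mm = 0.1414 m;  h = 8.69 mm = 0.00869 m
Allowable rise: ΔT_a = T_lim − T_in = 276.0 − 186.1 = 89.9 K
Invert ΔT = ηγ̇²t_res/(ρcp) for γ̇: γ̇_max² = ΔT_a ρ cp / (η t_res) = 89.9·1390·2410 / (3829·43.5809) = 1804.72 s⁻²
Take the square root: γ̇_max = √(1804.72) = 42.482 s⁻¹
N_max = γ̇_max h / (πD) = 42.482·0.00869/(π·0.1414) = 0.831047 rev/s → ×60 = 49.8628 rpm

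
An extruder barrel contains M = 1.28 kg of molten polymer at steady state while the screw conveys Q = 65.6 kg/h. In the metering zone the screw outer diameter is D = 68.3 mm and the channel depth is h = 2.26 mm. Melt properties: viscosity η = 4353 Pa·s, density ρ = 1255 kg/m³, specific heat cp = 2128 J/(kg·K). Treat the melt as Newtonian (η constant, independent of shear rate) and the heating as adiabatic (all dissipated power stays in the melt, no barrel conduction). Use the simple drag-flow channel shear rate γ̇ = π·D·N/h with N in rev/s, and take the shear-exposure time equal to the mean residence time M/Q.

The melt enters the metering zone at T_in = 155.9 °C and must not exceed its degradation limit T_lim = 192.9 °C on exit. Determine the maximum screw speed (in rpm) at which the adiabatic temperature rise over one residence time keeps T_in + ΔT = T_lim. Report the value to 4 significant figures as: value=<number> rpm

Throughput in SI: Q_s = 65.6 kg/h ÷ 3600 s/h = 0.0182222 kg/s
t_res = M / Q_s = 1.28 / 0.0182222 = 70.2439 s
Convert to metres: D = 0.0683 m, h = 0.00226 m
ΔT_a = T_lim − T_in = 192.9 °C − 155.9 °C = 37 K
Invert ΔT = ηγ̇²t_res/(ρcp) for γ̇: γ̇_max² = ΔT_a ρ cp / (η t_res) = 37·1255·2128 / (4353·70.2439) = 323.162 s⁻²
γ̇_max = √323.162 = 17.9767 s⁻¹
Solve γ̇ = πDN/h for N: N_max = γ̇_max·h/(π·D) = 17.9767 × 0.00226 / (π × 0.0683) = 0.189342 rev/s = 11.3605 rpm

value=11.36 rpm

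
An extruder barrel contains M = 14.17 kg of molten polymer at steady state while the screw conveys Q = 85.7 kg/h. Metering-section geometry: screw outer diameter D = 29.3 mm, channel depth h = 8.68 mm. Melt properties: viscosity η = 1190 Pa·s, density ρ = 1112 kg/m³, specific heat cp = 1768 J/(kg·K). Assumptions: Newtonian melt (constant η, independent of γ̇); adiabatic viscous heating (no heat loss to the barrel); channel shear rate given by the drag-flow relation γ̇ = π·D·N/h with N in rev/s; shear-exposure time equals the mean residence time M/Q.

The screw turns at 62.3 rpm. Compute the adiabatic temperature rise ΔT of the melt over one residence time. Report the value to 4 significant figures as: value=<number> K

value=43.68 K

Throughput in SI: Q_s = 85.7 kg/h ÷ 3600 s/h = 0.0238056 kg/s
Mean residence time: t_res = M/Q_s = 14.17 kg / 0.0238056 kg/s = 595.239 s
D = 29.3 mm = 0.0293 m;  h = 8.68 mm = 0.00868 m;  N = 62.3 rpm / 60 = 1.03833 rev/s
Shear rate: γ̇ = πDN/h = π·0.0293·1.03833/0.00868 = 11.0112 s⁻¹
Adiabatic rise: ΔT = η γ̇² t_res / (ρ cp) = 1190·(11.0112)²·595.239 / (1112·1768) = 43.6838 K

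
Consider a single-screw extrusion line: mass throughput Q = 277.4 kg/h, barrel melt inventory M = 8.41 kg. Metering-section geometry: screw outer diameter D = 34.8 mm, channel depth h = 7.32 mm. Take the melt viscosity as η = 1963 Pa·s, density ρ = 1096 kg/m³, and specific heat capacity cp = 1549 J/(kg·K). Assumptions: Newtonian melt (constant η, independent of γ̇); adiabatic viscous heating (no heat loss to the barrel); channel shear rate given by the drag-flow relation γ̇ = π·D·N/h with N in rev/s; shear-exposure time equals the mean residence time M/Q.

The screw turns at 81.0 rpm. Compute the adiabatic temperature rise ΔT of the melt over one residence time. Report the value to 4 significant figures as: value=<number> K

value=51.30 K

Q_s = Q / 3600 = 277.4 / 3600 = 0.0770556 kg/s
t_res = M / Q_s = 8.41 ÷ 0.0770556 = 109.142 s
D = 34.8 mm = 0.0348 m;  h = 7.32 mm = 0.00732 m;  N = 81.0 rpm / 60 = 1.35 rev/s
γ̇ = π·D·N / h = π · 0.0348 · 1.35 / 0.00732 = 20.1628 s⁻¹
ΔT = η·γ̇²·t_res/(ρ·cp) = [1963 × 20.1628² × 109.142] / [1096 × 1549] = 51.3043 K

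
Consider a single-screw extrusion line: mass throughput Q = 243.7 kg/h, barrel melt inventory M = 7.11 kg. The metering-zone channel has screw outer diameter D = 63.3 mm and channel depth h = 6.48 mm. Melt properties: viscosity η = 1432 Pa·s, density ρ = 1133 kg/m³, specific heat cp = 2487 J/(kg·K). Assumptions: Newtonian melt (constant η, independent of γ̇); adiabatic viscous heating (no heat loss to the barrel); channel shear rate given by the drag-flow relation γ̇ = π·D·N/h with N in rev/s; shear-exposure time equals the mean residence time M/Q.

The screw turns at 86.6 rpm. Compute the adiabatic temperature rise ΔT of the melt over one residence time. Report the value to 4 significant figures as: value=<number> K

value=104.7 K

Q_s = Q / 3600 = 243.7 / 3600 = 0.0676944 kg/s
Mean residence time: t_res = M/Q_s = 7.11 kg / 0.0676944 kg/s = 105.031 s
D = 63.3 mm = 0.0633 m;  h = 6.48 mm = 0.00648 m;  N = 86.6 rpm / 60 = 1.44333 rev/s
γ̇ = π·D·N / h = π · 0.0633 · 1.44333 / 0.00648 = 44.294 s⁻¹
ΔT = η·γ̇²·t_res / (ρ·cp) = 1432 · (44.294)² · 105.031 / (1133 · 2487) = 104.724 K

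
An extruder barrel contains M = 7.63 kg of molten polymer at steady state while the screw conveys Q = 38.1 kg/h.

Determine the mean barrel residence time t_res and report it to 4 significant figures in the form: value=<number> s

Throughput in SI: Q_s = 38.1 kg/h ÷ 3600 s/h = 0.0105833 kg/s
t_res = M / Q_s = 7.63 ÷ 0.0105833 = 720.945 s

value=720.9 s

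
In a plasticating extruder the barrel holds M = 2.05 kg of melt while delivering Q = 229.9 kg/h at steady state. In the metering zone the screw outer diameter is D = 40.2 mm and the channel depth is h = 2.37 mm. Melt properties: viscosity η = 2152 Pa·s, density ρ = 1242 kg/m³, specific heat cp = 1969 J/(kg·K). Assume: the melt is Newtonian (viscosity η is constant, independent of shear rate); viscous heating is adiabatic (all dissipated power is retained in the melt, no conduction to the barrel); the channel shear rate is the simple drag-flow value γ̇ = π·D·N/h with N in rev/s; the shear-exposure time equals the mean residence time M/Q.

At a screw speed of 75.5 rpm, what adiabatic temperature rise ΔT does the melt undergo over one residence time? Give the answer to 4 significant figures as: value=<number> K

Q_s = Q / 3600 = 229.9 / 3600 = 0.0638611 kg/s
Mean residence time: t_res = M/Q_s = 2.05 kg / 0.0638611 kg/s = 32.1009 s
Geometry in metres: D = 40.2 mm → 0.0402 m, h = 2.37 mm → 0.00237 m; screw speed N = 75.5 rpm = 1.25833 rev/s
Shear rate: γ̇ = πDN/h = π·0.0402·1.25833/0.00237 = 67.0538 s⁻¹
ΔT = η·γ̇²·t_res/(ρ·cp) = [2152 × 67.0538² × 32.1009] / [1242 × 1969] = 127.01 K

value=127.0 K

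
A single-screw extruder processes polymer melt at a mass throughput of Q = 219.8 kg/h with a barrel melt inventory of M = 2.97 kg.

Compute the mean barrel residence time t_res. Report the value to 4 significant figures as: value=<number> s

value=48.64 s

Throughput in SI: Q_s = 219.8 kg/h ÷ 3600 s/h = 0.0610556 kg/s
t_res = M / Q_s = 2.97 / 0.0610556 = 48.6442 s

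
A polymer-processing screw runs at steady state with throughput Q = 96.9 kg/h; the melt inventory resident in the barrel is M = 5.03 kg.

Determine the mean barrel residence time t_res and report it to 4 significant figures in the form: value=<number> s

Q_s = Q / 3600 = 96.9 / 3600 = 0.0269167 kg/s
Mean residence time: t_res = M/Q_s = 5.03 kg / 0.0269167 kg/s = 186.873 s

value=186.9 s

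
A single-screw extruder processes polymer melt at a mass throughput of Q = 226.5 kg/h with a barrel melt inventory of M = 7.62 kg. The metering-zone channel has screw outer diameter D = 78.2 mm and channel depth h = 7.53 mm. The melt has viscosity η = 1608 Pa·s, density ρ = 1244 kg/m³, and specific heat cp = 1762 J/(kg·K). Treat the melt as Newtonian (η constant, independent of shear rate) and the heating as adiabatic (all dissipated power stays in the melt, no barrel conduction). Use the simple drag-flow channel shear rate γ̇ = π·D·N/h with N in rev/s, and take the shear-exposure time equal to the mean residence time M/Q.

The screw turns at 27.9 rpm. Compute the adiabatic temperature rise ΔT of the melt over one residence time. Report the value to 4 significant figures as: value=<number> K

Convert throughput: Q = 226.5 kg/h = 226.5/3600 = 0.0629167 kg/s
t_res = M / Q_s = 7.62 ÷ 0.0629167 = 121.113 s
D = 78.2 mm = 0.0782 m;  h = 7.53 mm = 0.00753 m;  N = 27.9 rpm / 60 = 0.465 rev/s
Shear rate: γ̇ = πDN/h = π·0.0782·0.465/0.00753 = 15.171 s⁻¹
Adiabatic rise: ΔT = η γ̇² t_res / (ρ cp) = 1608·(15.171)²·121.113 / (1244·1762) = 20.4493 K

value=20.45 K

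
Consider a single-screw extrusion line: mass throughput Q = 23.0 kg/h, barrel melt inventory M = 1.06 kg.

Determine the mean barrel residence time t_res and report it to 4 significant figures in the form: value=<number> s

value=165.9 s

Throughput in SI: Q_s = 23.0 kg/h ÷ 3600 s/h = 0.00638889 kg/s
t_res = M / Q_s = 1.06 ÷ 0.00638889 = 165.913 s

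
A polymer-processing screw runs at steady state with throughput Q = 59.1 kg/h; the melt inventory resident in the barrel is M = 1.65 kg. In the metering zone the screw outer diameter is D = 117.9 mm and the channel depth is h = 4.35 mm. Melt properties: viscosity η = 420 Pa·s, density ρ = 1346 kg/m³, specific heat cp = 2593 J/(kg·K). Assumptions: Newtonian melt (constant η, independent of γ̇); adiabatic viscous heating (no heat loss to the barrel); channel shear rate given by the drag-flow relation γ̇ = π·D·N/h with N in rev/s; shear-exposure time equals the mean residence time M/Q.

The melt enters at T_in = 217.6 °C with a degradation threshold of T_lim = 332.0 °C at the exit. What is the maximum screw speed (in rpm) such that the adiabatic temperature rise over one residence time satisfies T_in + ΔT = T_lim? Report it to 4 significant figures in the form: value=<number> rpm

value=68.53 rpm

Convert throughput: Q = 59.1 kg/h = 59.1/3600 = 0.0164167 kg/s
t_res = M / Q_s = 1.65 ÷ 0.0164167 = 100.508 s
Convert to metres: D = 0.1179 m, h = 0.00435 m
ΔT_a = T_lim − T_in = 332.0 − 217.6 = 114.4 K
γ̇_max² = ΔT_a·ρ·cp / (η·t_res) = [114.4 × 1346 × 2593] / [420 × 100.508] = 9458.57 s⁻²
Take the square root: γ̇_max = √(9458.57) = 97.2552 s⁻¹
N_max = γ̇_max·h / (π·D) = 97.2552 · 0.00435 / (π · 0.1179) = 1.14219 rev/s = 68.5314 rpm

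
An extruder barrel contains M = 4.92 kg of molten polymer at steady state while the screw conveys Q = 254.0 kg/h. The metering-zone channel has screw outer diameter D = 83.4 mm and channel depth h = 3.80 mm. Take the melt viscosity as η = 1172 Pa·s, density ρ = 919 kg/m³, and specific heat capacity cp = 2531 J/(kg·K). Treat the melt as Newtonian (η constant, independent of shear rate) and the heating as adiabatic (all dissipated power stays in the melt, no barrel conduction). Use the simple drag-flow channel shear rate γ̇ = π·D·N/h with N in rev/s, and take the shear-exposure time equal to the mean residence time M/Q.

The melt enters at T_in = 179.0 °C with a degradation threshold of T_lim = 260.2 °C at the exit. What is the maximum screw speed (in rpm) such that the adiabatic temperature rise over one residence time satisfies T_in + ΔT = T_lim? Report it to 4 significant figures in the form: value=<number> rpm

Convert throughput: Q = 254.0 kg/h = 254.0/3600 = 0.0705556 kg/s
t_res = M / Q_s = 4.92 ÷ 0.0705556 = 69.7323 s
D = 83.4 mm = 0.0834 m;  h = 3.80 mm = 0.0038 m
Allowable rise: ΔT_a = T_lim − T_in = 260.2 − 179.0 = 81.2 K
γ̇_max² = ΔT_a·ρ·cp/(η·t_res) = 81.2·919·2531/(1172·69.7323) = 2311.01 s⁻²
γ̇_max = sqrt(2311.01) = 48.073 s⁻¹
N_max = γ̇_max·h / (π·D) = 48.073 · 0.0038 / (π · 0.0834) = 0.697218 rev/s = 41.8331 rpm

value=41.83 rpm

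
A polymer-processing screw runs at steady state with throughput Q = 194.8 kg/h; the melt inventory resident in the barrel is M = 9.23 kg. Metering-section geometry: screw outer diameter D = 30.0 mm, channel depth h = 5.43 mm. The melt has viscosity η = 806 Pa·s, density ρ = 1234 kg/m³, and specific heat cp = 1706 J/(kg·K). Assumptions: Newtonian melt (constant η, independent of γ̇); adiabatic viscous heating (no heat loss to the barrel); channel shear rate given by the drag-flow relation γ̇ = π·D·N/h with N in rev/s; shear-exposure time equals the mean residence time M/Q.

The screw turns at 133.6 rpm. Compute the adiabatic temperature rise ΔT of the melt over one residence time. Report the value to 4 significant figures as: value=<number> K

Q_s = Q / 3600 = 194.8 / 3600 = 0.0541111 kg/s
t_res = M / Q_s = 9.23 / 0.0541111 = 170.575 s
D = 30.0 mm = 0.03 m;  h = 5.43 mm = 0.00543 m;  N = 133.6 rpm / 60 = 2.22667 rev/s
γ̇ = π D N / h = (π)(0.03)(2.22667) / 0.00543 = 38.648 s⁻¹
ΔT = η·γ̇²·t_res/(ρ·cp) = [806 × 38.648² × 170.575] / [1234 × 1706] = 97.5459 K

value=97.55 K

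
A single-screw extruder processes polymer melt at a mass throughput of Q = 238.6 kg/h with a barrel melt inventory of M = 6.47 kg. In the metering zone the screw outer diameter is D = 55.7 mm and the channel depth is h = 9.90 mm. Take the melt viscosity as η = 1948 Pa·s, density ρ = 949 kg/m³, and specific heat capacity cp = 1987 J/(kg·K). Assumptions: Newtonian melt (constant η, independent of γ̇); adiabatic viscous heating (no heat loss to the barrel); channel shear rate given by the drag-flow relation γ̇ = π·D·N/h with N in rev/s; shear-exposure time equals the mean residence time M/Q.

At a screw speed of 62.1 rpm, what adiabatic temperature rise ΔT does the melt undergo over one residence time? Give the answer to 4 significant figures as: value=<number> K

Q_s = Q / 3600 = 238.6 / 3600 = 0.0662778 kg/s
t_res = M / Q_s = 6.47 / 0.0662778 = 97.6194 s
Convert to SI: D = 0.0557 m, h = 0.0099 m, N = 62.1/60 = 1.035 rev/s
γ̇ = π D N / h = (π)(0.0557)(1.035) / 0.0099 = 18.2941 s⁻¹
ΔT = η·γ̇²·t_res/(ρ·cp) = [1948 × 18.2941² × 97.6194] / [949 × 1987] = 33.7506 K

value=33.75 K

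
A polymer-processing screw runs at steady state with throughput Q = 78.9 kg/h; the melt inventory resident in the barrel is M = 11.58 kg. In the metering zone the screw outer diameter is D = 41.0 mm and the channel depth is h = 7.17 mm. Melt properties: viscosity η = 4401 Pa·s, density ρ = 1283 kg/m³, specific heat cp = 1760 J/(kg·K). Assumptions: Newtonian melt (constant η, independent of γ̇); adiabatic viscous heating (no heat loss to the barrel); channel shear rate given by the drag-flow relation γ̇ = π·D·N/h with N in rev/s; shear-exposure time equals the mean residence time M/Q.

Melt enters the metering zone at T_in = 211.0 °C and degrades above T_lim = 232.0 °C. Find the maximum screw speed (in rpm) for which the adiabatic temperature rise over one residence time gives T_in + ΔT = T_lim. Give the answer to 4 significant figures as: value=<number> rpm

Convert throughput: Q = 78.9 kg/h = 78.9/3600 = 0.0219167 kg/s
t_res = M / Q_s = 11.58 / 0.0219167 = 528.365 s
Geometry in SI: D = 41.0 mm → 0.041 m, h = 7.17 mm → 0.00717 m
ΔT_a = T_lim − T_in = 232.0 − 211.0 = 21 K
γ̇_max² = ΔT_a·ρ·cp / (η·t_res) = [21 × 1283 × 1760] / [4401 × 528.365] = 20.3926 s⁻²
γ̇_max = sqrt(20.3926) = 4.51582 s⁻¹
Solve γ̇ = πDN/h for N: N_max = γ̇_max·h/(π·D) = 4.51582 × 0.00717 / (π × 0.041) = 0.251375 rev/s = 15.0825 rpm

value=15.08 rpm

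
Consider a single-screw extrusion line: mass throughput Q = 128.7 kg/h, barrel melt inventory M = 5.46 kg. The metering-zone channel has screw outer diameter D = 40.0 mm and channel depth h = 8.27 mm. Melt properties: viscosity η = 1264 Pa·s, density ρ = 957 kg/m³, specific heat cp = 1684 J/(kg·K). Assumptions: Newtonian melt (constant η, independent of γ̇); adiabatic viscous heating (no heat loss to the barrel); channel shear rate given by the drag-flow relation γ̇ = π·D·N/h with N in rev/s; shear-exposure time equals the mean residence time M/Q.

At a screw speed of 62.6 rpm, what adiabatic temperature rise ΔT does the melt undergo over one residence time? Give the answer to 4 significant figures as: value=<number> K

value=30.11 K

Throughput in SI: Q_s = 128.7 kg/h ÷ 3600 s/h = 0.03575 kg/s
t_res = M / Q_s = 5.46 / 0.03575 = 152.727 s
D = 40.0 mm = 0.04 m;  h = 8.27 mm = 0.00827 m;  N = 62.6 rpm / 60 = 1.04333 rev/s
Shear rate: γ̇ = πDN/h = π·0.04·1.04333/0.00827 = 15.8536 s⁻¹
Adiabatic rise: ΔT = η γ̇² t_res / (ρ cp) = 1264·(15.8536)²·152.727 / (957·1684) = 30.1068 K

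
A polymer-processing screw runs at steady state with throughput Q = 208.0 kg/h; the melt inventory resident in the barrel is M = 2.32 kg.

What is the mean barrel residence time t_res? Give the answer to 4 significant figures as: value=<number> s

value=40.15 s

Throughput in SI: Q_s = 208.0 kg/h ÷ 3600 s/h = 0.0577778 kg/s
t_res = M / Q_s = 2.32 ÷ 0.0577778 = 40.1538 s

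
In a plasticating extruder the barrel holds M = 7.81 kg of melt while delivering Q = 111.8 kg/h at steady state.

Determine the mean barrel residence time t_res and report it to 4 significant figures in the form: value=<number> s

value=251.5 s

Throughput in SI: Q_s = 111.8 kg/h ÷ 3600 s/h = 0.0310556 kg/s
t_res = M / Q_s = 7.81 / 0.0310556 = 251.485 s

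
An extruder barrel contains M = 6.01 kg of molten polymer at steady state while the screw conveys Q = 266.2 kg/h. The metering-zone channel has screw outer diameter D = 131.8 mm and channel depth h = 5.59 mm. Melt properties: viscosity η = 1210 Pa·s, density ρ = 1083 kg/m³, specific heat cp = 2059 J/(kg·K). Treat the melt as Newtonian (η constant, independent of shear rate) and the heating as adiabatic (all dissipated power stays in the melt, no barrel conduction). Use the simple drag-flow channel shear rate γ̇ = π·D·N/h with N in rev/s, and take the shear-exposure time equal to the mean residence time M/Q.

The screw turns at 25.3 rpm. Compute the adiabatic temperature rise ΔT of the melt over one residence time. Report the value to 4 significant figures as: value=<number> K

value=43.02 K

Convert throughput: Q = 266.2 kg/h = 266.2/3600 = 0.0739444 kg/s
Mean residence time: t_res = M/Q_s = 6.01 kg / 0.0739444 kg/s = 81.2772 s
Geometry in metres: D = 131.8 mm → 0.1318 m, h = 5.59 mm → 0.00559 m; screw speed N = 25.3 rpm = 0.421667 rev/s
Shear rate: γ̇ = πDN/h = π·0.1318·0.421667/0.00559 = 31.2337 s⁻¹
ΔT = η·γ̇²·t_res/(ρ·cp) = [1210 × 31.2337² × 81.2772] / [1083 × 2059] = 43.0244 K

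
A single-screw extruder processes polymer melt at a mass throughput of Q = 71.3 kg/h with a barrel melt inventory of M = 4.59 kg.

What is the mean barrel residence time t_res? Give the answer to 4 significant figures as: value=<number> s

Convert throughput: Q = 71.3 kg/h = 71.3/3600 = 0.0198056 kg/s
t_res = M / Q_s = 4.59 / 0.0198056 = 231.753 s

value=231.8 s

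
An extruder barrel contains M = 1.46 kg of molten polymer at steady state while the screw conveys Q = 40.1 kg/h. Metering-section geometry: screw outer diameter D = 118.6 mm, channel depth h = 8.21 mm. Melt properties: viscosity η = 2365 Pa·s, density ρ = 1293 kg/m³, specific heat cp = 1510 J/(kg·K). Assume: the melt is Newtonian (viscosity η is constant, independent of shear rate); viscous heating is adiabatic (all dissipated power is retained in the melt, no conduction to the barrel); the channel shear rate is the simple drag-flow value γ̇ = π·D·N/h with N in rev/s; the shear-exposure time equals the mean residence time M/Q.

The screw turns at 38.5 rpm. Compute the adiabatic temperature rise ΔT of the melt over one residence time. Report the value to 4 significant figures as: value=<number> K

value=134.6 K

Throughput in SI: Q_s = 40.1 kg/h ÷ 3600 s/h = 0.0111389 kg/s
Mean residence time: t_res = M/Q_s = 1.46 kg / 0.0111389 kg/s = 131.072 s
D = 118.6 mm = 0.1186 m;  h = 8.21 mm = 0.00821 m;  N = 38.5 rpm / 60 = 0.641667 rev/s
γ̇ = π·D·N / h = π · 0.1186 · 0.641667 / 0.00821 = 29.1206 s⁻¹
Adiabatic rise: ΔT = η γ̇² t_res / (ρ cp) = 2365·(29.1206)²·131.072 / (1293·1510) = 134.638 K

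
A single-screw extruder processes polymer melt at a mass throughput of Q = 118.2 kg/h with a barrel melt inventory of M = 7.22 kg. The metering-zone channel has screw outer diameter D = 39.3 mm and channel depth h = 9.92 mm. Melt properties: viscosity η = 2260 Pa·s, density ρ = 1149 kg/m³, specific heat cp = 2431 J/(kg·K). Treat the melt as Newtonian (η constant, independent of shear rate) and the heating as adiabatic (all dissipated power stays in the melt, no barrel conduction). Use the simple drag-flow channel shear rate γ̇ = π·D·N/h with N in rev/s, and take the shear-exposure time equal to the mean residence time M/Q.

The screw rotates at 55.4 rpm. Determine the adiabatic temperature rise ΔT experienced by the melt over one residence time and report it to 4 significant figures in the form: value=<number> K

value=23.50 K

Throughput in SI: Q_s = 118.2 kg/h ÷ 3600 s/h = 0.0328333 kg/s
Mean residence time: t_res = M/Q_s = 7.22 kg / 0.0328333 kg/s = 219.898 s
D = 39.3 mm = 0.0393 m;  h = 9.92 mm = 0.00992 m;  N = 55.4 rpm / 60 = 0.923333 rev/s
Shear rate: γ̇ = πDN/h = π·0.0393·0.923333/0.00992 = 11.4918 s⁻¹
ΔT = η·γ̇²·t_res/(ρ·cp) = [2260 × 11.4918² × 219.898] / [1149 × 2431] = 23.4966 K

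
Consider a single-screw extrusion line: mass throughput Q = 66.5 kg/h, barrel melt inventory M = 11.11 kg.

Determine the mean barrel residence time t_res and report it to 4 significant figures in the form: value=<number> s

value=601.4 s

Q_s = Q / 3600 = 66.5 / 3600 = 0.0184722 kg/s
t_res = M / Q_s = 11.11 ÷ 0.0184722 = 601.444 s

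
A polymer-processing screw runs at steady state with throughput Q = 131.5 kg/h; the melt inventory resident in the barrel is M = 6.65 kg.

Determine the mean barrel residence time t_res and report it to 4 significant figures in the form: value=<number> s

Throughput in SI: Q_s = 131.5 kg/h ÷ 3600 s/h = 0.0365278 kg/s
Mean residence time: t_res = M/Q_s = 6.65 kg / 0.0365278 kg/s = 182.053 s

value=182.1 s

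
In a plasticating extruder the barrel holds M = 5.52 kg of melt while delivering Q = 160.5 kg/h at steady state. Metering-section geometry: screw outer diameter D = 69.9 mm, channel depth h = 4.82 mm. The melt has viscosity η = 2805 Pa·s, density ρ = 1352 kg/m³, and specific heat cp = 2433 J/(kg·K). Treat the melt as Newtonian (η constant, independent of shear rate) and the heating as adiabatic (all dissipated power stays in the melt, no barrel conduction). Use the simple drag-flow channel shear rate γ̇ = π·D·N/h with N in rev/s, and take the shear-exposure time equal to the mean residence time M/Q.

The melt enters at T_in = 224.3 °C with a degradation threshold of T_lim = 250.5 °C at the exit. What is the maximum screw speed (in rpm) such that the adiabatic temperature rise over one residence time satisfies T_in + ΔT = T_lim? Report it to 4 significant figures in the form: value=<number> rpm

Convert throughput: Q = 160.5 kg/h = 160.5/3600 = 0.0445833 kg/s
t_res = M / Q_s = 5.52 ÷ 0.0445833 = 123.813 s
Geometry in SI: D = 69.9 mm → 0.0699 m, h = 4.82 mm → 0.00482 m
ΔT_a = T_lim − T_in = 250.5 °C − 224.3 °C = 26.2 K
γ̇_max² = ΔT_a·ρ·cp / (η·t_res) = [26.2 × 1352 × 2433] / [2805 × 123.813] = 248.154 s⁻²
Take the square root: γ̇_max = √(248.154) = 15.7529 s⁻¹
N_max = γ̇_max h / (πD) = 15.7529·0.00482/(π·0.0699) = 0.345764 rev/s → ×60 = 20.7459 rpm

value=20.75 rpm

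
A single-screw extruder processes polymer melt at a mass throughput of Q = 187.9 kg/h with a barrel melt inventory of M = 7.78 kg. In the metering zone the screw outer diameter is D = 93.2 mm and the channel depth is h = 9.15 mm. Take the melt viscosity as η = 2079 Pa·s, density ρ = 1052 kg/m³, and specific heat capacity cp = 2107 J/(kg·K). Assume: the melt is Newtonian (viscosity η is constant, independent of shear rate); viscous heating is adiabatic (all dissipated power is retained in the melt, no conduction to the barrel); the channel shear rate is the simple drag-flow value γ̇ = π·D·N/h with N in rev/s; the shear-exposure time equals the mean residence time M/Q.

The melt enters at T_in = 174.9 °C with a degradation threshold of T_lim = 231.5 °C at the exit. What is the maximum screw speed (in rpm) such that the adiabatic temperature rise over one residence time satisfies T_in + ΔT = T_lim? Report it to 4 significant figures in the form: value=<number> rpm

Convert throughput: Q = 187.9 kg/h = 187.9/3600 = 0.0521944 kg/s
Mean residence time: t_res = M/Q_s = 7.78 kg / 0.0521944 kg/s = 149.058 s
Geometry in SI: D = 93.2 mm → 0.0932 m, h = 9.15 mm → 0.00915 m
ΔT_a = T_lim − T_in = 231.5 − 174.9 = 56.6 K
γ̇_max² = ΔT_a·ρ·cp/(η·t_res) = 56.6·1052·2107/(2079·149.058) = 404.843 s⁻²
γ̇_max = sqrt(404.843) = 20.1207 s⁻¹
Solve γ̇ = πDN/h for N: N_max = γ̇_max·h/(π·D) = 20.1207 × 0.00915 / (π × 0.0932) = 0.62878 rev/s = 37.7268 rpm

value=37.73 rpm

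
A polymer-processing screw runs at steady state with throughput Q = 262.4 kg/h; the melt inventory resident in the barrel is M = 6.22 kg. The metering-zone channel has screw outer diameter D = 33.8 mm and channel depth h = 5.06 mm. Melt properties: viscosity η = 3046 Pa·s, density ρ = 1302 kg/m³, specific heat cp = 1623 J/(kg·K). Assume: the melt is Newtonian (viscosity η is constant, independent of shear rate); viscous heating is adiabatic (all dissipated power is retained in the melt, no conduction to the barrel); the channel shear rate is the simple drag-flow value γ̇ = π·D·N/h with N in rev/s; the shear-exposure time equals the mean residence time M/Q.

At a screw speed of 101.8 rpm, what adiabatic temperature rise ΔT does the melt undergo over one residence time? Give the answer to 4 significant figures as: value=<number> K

Throughput in SI: Q_s = 262.4 kg/h ÷ 3600 s/h = 0.0728889 kg/s
t_res = M / Q_s = 6.22 / 0.0728889 = 85.3354 s
Convert to SI: D = 0.0338 m, h = 0.00506 m, N = 101.8/60 = 1.69667 rev/s
Shear rate: γ̇ = πDN/h = π·0.0338·1.69667/0.00506 = 35.6051 s⁻¹
ΔT = η·γ̇²·t_res / (ρ·cp) = 3046 · (35.6051)² · 85.3354 / (1302 · 1623) = 155.939 K

value=155.9 K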